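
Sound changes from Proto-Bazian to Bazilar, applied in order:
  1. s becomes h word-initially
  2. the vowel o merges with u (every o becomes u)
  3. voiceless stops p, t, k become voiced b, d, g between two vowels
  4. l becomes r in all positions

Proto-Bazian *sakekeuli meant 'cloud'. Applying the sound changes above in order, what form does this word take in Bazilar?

hagegeuri

Bazilar: *sakekeuli
  sakekeuli → hakekeuli   [debuccalisation]
  hakekeuli (rule 2 does not apply)
  hakekeuli → hagegeuli   [intervocalic voicing]
  hagegeuli → hagegeuri   [unconditioned shift]
  giving Bazilar hagegeuri.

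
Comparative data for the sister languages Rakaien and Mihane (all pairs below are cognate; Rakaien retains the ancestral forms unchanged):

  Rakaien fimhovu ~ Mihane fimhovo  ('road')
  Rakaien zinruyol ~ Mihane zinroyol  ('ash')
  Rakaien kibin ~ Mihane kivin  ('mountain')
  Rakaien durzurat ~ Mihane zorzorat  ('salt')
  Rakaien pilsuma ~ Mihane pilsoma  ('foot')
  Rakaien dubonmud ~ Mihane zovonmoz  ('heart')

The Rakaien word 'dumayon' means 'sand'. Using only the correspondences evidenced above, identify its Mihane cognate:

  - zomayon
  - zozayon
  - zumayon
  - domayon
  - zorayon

zomayon

durzurat ~ zorzorat, dubonmud ~ zovonmoz — Rakaien d corresponds to Mihane z word-initially before a back vowel.
pilsuma ~ pilsoma — Rakaien u corresponds to Mihane o after a consonant, before a nasal.
Applying these to Rakaien 'dumayon':
  dumayon → zumayon   (d→z word-initially before a back vowel)
  zumayon → zomayon   (u→o after a consonant, before a nasal)
So the Mihane cognate is 'zomayon'.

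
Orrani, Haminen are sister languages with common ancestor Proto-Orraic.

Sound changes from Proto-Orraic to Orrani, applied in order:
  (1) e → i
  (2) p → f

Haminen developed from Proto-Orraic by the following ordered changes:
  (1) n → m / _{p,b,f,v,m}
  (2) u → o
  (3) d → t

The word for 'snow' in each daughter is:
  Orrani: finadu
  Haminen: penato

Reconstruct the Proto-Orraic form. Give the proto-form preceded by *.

*penadu

Position 6: Orrani has u, Haminen has o. Orrani preserves u here (none of its changes turn any other segment into u), so the proto-segment is *u.
Position 5: Orrani has d, Haminen has t. Orrani preserves d here (none of its changes turn any other segment into d), so the proto-segment is *d.
Position 2: Orrani has i, Haminen has e. Haminen preserves e here (none of its changes turn any other segment into e), so the proto-segment is *e.
Continuing position by position gives *penadu; check it forward:
Orrani: *penadu
  penadu → pinadu   [vowel merger]
  pinadu → finadu   [unconditioned shift]
  giving Orrani finadu.
Haminen: start from *penadu.
  rule 1: no change — penadu
  rule 2 (vowel merger): penadu → penado
  rule 3 (unconditioned shift): penado → penato
  ⇒ Haminen penato
*penadu is the unique common source.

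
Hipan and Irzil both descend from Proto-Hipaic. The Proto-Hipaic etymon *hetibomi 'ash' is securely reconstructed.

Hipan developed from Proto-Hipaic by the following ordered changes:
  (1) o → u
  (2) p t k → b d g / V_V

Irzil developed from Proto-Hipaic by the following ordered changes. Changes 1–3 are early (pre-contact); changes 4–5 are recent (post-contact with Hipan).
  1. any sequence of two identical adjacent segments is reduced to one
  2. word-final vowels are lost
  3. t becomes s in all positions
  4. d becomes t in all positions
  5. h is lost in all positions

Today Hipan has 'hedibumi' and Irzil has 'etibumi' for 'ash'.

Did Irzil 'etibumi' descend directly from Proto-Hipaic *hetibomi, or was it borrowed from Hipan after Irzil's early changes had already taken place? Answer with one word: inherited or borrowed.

If inherited, *hetibomi would pass through all of Irzil's changes:
Irzil: *hetibomi
  hetibomi (rule 1 does not apply)
  hetibomi → hetibom   [apocope]
  hetibom → hesibom   [unconditioned shift]
  hesibom (rule 4 does not apply)
  hesibom → esibom   [h-loss]
  giving Irzil esibom.
If borrowed from Hipan 'hedibumi' after the early changes, it would undergo only the recent ones:
  rule 4 (unconditioned shift): hedibumi → hetibumi
  rule 5 (h-loss): hetibumi → etibumi
  ⇒ as a loan: etibumi
Irzil 'etibumi' matches the loan outcome 'etibumi', not the inherited 'esibom' — it skipped the early Irzil changes, so it was borrowed from Hipan.

borrowed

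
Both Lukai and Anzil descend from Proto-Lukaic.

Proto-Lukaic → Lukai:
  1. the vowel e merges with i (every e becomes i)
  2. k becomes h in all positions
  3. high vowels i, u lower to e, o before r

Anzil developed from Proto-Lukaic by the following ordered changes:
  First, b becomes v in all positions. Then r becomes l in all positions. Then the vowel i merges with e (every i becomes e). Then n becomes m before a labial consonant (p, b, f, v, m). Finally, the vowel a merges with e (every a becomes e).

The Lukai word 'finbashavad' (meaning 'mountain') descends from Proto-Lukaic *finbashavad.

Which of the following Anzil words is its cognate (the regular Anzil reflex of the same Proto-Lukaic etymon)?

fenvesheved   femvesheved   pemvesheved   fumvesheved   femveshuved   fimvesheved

femvesheved

Anzil: start from *finbashavad.
  rule 1 (unconditioned shift): finbashavad → finvashavad
  rule 2: no change — finvashavad
  rule 3 (vowel merger): finvashavad → fenvashavad
  rule 4 (nasal place assimilation): fenvashavad → femvashavad
  rule 5 (vowel merger): femvashavad → femvesheved
  ⇒ Anzil femvesheved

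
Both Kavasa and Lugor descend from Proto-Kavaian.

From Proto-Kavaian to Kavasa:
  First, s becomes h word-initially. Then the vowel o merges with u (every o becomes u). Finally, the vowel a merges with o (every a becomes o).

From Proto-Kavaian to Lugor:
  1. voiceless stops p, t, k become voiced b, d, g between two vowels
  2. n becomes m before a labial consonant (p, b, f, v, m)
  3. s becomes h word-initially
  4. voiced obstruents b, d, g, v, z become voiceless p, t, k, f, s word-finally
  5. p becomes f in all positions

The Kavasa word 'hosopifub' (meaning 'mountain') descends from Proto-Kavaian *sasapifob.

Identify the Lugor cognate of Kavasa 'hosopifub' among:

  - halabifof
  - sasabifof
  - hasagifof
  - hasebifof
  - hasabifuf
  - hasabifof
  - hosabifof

hasabifof

Lugor: start from *sasapifob.
  rule 1 (intervocalic voicing): sasapifob → sasabifob
  rule 2: no change — sasabifob
  rule 3 (debuccalisation): sasabifob → hasabifob
  rule 4 (final devoicing): hasabifob → hasabifop
  rule 5 (unconditioned shift): hasabifop → hasabifof
  ⇒ Lugor hasabifof
Among the options, 'hasabifof' alone shows every Lugor change applied in order.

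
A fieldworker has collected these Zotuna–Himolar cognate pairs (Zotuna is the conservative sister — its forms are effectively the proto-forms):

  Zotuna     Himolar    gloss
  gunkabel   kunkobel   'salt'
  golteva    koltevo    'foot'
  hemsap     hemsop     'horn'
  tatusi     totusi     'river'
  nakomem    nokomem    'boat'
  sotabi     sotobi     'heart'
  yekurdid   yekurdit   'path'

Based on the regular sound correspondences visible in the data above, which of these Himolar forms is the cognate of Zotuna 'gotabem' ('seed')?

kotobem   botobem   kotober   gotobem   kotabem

kotobem

golteva ~ koltevo — Zotuna g corresponds to Himolar k word-initially before a back vowel.
gunkabel ~ kunkobel, sotabi ~ sotobi — Zotuna a corresponds to Himolar o after a consonant, before a labial obstruent.
Applying these to Zotuna 'gotabem':
  gotabem → kotabem   (g→k word-initially before a back vowel)
  kotabem → kotobem   (a→o after a consonant, before a labial obstruent)
So the Himolar cognate is 'kotobem'.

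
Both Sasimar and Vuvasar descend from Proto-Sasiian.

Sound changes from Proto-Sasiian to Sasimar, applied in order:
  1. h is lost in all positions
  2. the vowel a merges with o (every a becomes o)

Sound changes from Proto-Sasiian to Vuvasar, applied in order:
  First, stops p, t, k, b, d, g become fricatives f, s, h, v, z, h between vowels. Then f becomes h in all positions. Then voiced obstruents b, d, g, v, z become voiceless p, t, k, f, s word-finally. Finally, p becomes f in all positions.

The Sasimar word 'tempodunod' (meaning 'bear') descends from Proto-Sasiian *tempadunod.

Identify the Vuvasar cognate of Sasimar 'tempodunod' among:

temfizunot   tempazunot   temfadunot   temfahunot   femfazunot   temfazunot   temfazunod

temfazunot

Vuvasar: *tempadunod > tempazunod > tempazunot > temfazunot  (by intervocalic lenition, final devoicing, unconditioned shift)
Only 'temfazunot' matches the regular Vuvasar development of *tempadunod.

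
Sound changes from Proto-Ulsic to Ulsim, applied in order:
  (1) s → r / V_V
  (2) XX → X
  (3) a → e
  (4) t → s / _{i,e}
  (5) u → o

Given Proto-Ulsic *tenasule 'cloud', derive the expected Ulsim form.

senerole

Ulsim: *tenasule
  tenasule → tenarule   [rhotacism]
  tenarule (rule 2 does not apply)
  tenarule → tenerule   [vowel merger]
  tenerule → senerule   [palatalisation]
  senerule → senerole   [vowel merger]
  giving Ulsim senerole.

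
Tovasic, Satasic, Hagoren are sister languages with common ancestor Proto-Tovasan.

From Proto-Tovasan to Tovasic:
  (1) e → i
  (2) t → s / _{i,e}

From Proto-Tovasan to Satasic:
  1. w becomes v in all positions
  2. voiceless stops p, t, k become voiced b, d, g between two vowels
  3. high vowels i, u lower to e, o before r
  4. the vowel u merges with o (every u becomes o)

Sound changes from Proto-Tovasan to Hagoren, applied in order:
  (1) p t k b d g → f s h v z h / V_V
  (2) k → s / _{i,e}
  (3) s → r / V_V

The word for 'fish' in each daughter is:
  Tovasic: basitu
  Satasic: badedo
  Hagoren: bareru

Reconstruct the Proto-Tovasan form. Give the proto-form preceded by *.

Position 3: Tovasic has s, Satasic has d, Hagoren has r. Taking the neighbouring segments as reconstructed: Tovasic s could go back to *t or *s; Satasic d could go back to *t or *d; Hagoren r could go back to *t or *s or *r — the one source consistent with every daughter is *t.
Position 6: Tovasic has u, Satasic has o, Hagoren has u. Tovasic preserves u here (none of its changes turn any other segment into u), so the proto-segment is *u.
Verify the candidate proto-form against each daughter:
Tovasic: *batetu > batitu > basitu  (by vowel merger, palatalisation)
Satasic: *batetu > badedu > badedo  (by intervocalic voicing, vowel merger)
Hagoren: *batetu
  batetu → basesu   [intervocalic lenition]
  basesu (rule 2 does not apply)
  basesu → bareru   [rhotacism]
  giving Hagoren bareru.
Only *batetu yields all of Tovasic basitu, Satasic badedo, Hagoren bareru.

*batetu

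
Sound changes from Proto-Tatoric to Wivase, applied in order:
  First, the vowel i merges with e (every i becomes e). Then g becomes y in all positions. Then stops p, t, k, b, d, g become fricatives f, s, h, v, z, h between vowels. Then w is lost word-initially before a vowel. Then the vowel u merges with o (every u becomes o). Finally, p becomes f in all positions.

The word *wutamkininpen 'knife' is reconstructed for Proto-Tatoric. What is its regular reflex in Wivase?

Wivase: *wutamkininpen
  wutamkininpen → wutamkenenpen   [vowel merger]
  wutamkenenpen (rule 2 does not apply)
  wutamkenenpen → wusamkenenpen   [intervocalic lenition]
  wusamkenenpen → usamkenenpen   [glide loss]
  usamkenenpen → osamkenenpen   [vowel merger]
  osamkenenpen → osamkenenfen   [unconditioned shift]
  giving Wivase osamkenenfen.

osamkenenfen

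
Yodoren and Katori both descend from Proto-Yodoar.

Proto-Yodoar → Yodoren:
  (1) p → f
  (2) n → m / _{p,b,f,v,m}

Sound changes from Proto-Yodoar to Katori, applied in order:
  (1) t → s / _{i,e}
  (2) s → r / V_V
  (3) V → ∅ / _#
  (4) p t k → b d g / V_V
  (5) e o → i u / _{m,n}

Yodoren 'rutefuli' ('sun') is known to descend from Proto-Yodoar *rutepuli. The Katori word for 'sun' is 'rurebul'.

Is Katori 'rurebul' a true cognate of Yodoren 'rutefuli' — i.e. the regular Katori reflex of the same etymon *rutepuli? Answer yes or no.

yes

Derive the expected Katori reflex of *rutepuli:
Katori: *rutepuli
  rutepuli → rusepuli   [palatalisation]
  rusepuli → rurepuli   [rhotacism]
  rurepuli → rurepul   [apocope]
  rurepul → rurebul   [intervocalic voicing]
  rurebul (rule 5 does not apply)
  giving Katori rurebul.
Katori 'rurebul' matches the regular reflex exactly, so the pair is cognate.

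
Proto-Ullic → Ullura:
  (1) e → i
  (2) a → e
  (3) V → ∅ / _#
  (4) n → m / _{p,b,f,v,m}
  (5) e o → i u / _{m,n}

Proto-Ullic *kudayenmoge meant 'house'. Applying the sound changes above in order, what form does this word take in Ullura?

Ullura: start from *kudayenmoge.
  rule 1 (vowel merger): kudayenmoge → kudayinmogi
  rule 2 (vowel merger): kudayinmogi → kudeyinmogi
  rule 3 (apocope): kudeyinmogi → kudeyinmog
  rule 4 (nasal place assimilation): kudeyinmog → kudeyimmog
  rule 5: no change — kudeyimmog
  ⇒ Ullura kudeyimmog

kudeyimmog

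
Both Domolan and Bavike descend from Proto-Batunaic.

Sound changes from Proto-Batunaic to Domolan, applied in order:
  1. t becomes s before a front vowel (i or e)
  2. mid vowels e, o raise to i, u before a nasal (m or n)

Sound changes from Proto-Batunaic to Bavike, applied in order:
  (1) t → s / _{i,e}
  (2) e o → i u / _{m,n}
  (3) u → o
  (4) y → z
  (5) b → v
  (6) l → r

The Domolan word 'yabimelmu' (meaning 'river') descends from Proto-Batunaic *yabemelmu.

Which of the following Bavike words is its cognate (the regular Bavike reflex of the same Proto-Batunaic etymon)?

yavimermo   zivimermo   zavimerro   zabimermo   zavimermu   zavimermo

zavimermo

Bavike: start from *yabemelmu.
  rule 1: no change — yabemelmu
  rule 2 (pre-nasal raising): yabemelmu → yabimelmu
  rule 3 (vowel merger): yabimelmu → yabimelmo
  rule 4 (unconditioned shift): yabimelmo → zabimelmo
  rule 5 (unconditioned shift): zabimelmo → zavimelmo
  rule 6 (unconditioned shift): zavimelmo → zavimermo
  ⇒ Bavike zavimermo
Among the options, 'zavimermo' alone shows every Bavike change applied in order.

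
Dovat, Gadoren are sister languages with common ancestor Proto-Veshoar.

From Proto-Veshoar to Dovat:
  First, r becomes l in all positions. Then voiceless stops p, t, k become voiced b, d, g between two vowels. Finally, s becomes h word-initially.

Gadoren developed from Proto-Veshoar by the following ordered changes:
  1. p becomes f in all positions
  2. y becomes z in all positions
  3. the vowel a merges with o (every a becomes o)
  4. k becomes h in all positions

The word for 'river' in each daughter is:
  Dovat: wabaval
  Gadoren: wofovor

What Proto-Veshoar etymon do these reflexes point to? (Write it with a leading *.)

Position 7: Dovat has l, Gadoren has r. Gadoren preserves r here (none of its changes turn any other segment into r), so the proto-segment is *r.
Position 6: Dovat has a, Gadoren has o. Dovat preserves a here (none of its changes turn any other segment into a), so the proto-segment is *a.
Verify the candidate proto-form against each daughter:
Dovat: *wapavar > wapaval > wabaval  (by unconditioned shift, intervocalic voicing)
Gadoren: *wapavar
  wapavar → wafavar   [unconditioned shift]
  wafavar (rule 2 does not apply)
  wafavar → wofovor   [vowel merger]
  wofovor (rule 4 does not apply)
  giving Gadoren wofovor.
No other proto-form is consistent with every reflex, so the reconstruction is *wapavar.

*wapavar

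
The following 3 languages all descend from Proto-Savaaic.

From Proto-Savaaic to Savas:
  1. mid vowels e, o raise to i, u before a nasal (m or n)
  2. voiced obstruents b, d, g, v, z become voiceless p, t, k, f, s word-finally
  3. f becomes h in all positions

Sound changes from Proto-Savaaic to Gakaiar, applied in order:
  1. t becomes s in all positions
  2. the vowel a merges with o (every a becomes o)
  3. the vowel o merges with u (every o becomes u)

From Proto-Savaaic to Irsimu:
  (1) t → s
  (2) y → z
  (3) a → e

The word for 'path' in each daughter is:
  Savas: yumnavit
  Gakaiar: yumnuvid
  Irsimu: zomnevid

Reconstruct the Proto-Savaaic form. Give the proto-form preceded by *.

*yomnavid

Position 8: Savas has t, Gakaiar has d, Irsimu has d. Gakaiar preserves d here (none of its changes turn any other segment into d), so the proto-segment is *d.
Position 5: Savas has a, Gakaiar has u, Irsimu has e. Savas preserves a here (none of its changes turn any other segment into a), so the proto-segment is *a.
Verify the candidate proto-form against each daughter:
Savas: start from *yomnavid.
  rule 1 (pre-nasal raising): yomnavid → yumnavid
  rule 2 (final devoicing): yumnavid → yumnavit
  rule 3: no change — yumnavit
  ⇒ Savas yumnavit
Gakaiar: *yomnavid > yomnovid > yumnuvid  (by vowel merger, vowel merger)
Irsimu: *yomnavid
  yomnavid (rule 1 does not apply)
  yomnavid → zomnavid   [unconditioned shift]
  zomnavid → zomnevid   [vowel merger]
  giving Irsimu zomnevid.
No other proto-form is consistent with every reflex, so the reconstruction is *yomnavid.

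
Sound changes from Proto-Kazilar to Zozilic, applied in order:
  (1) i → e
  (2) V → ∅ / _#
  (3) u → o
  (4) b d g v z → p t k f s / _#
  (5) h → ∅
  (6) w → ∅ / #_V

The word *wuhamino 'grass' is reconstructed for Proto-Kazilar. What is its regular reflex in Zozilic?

oamen

Zozilic: *wuhamino
  wuhamino → wuhameno   [vowel merger]
  wuhameno → wuhamen   [apocope]
  wuhamen → wohamen   [vowel merger]
  wohamen (rule 4 does not apply)
  wohamen → woamen   [h-loss]
  woamen → oamen   [glide loss]
  giving Zozilic oamen.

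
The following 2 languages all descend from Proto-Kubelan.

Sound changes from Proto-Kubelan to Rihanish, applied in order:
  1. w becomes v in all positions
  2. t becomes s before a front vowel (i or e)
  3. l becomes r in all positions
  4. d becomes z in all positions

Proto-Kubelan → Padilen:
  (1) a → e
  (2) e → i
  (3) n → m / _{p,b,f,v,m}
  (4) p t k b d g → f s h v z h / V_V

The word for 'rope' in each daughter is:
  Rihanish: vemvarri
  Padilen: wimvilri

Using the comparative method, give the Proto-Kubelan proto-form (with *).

*wemvalri

Position 2: Rihanish has e, Padilen has i. Rihanish preserves e here (none of its changes turn any other segment into e), so the proto-segment is *e.
Position 1: Rihanish has v, Padilen has w. Padilen preserves w here (none of its changes turn any other segment into w), so the proto-segment is *w.
Position 5: Rihanish has a, Padilen has i. Rihanish preserves a here (none of its changes turn any other segment into a), so the proto-segment is *a.
Continuing position by position gives *wemvalri; check it forward:
Rihanish: *wemvalri > vemvalri > vemvarri  (by unconditioned shift, unconditioned shift)
Padilen: *wemvalri
  wemvalri → wemvelri   [vowel merger]
  wemvelri → wimvilri   [vowel merger]
  wimvilri (rule 3 does not apply)
  wimvilri (rule 4 does not apply)
  giving Padilen wimvilri.
Only *wemvalri yields all of Rihanish vemvarri, Padilen wimvilri.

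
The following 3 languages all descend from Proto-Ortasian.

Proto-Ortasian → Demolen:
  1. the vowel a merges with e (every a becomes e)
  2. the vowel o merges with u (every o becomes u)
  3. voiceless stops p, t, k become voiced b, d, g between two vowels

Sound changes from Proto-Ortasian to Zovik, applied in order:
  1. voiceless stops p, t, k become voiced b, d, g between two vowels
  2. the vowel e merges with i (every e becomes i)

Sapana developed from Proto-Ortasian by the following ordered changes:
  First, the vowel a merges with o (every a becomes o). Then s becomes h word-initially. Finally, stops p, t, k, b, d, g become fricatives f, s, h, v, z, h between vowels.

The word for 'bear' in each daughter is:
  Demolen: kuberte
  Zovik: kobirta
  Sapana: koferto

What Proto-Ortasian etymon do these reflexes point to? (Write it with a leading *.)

*koperta

Position 7: Demolen has e, Zovik has a, Sapana has o. Zovik preserves a here (none of its changes turn any other segment into a), so the proto-segment is *a.
Position 3: Demolen has b, Zovik has b, Sapana has f. Taking the neighbouring segments as reconstructed: Demolen b could go back to *p or *b; Zovik b could go back to *p or *b; Sapana f could go back to *p or *f — the one source consistent with every daughter is *p.
Position 4: Demolen has e, Zovik has i, Sapana has e. Sapana preserves e here (none of its changes turn any other segment into e), so the proto-segment is *e.
Continuing position by position gives *koperta; check it forward:
Demolen: start from *koperta.
  rule 1 (vowel merger): koperta → koperte
  rule 2 (vowel merger): koperte → kuperte
  rule 3 (intervocalic voicing): kuperte → kuberte
  ⇒ Demolen kuberte
Zovik: *koperta
  koperta → koberta   [intervocalic voicing]
  koberta → kobirta   [vowel merger]
  giving Zovik kobirta.
Sapana: *koperta > koperto > koferto  (by vowel merger, intervocalic lenition)
Only *koperta yields all of Demolen kuberte, Zovik kobirta, Sapana koferto.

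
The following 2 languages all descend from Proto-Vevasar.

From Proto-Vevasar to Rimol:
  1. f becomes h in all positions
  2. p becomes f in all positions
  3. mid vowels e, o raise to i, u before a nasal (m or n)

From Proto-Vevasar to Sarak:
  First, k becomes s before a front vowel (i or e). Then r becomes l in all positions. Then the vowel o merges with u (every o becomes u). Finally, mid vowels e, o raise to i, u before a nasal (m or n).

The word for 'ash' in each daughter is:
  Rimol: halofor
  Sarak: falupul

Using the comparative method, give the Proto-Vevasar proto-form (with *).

*falopor

Position 4: Rimol has o, Sarak has u. Rimol preserves o here (none of its changes turn any other segment into o), so the proto-segment is *o.
Position 7: Rimol has r, Sarak has l. Rimol preserves r here (none of its changes turn any other segment into r), so the proto-segment is *r.
Position 6: Rimol has o, Sarak has u. Rimol preserves o here (none of its changes turn any other segment into o), so the proto-segment is *o.
This points to *falopor. Verify forward in each daughter:
Rimol: *falopor > halopor > halofor  (by unconditioned shift, unconditioned shift)
Sarak: start from *falopor.
  rule 1: no change — falopor
  rule 2 (unconditioned shift): falopor → falopol
  rule 3 (vowel merger): falopol → falupul
  rule 4: no change — falupul
  ⇒ Sarak falupul
*falopor is the unique common source.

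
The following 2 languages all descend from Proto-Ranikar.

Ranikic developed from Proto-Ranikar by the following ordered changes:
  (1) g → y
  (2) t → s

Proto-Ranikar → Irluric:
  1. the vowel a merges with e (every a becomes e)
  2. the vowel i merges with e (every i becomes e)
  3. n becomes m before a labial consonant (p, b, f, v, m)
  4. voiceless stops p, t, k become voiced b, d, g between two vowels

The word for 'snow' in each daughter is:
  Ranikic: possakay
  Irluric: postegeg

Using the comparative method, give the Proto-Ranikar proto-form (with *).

*postakag

Position 4: Ranikic has s, Irluric has t. Irluric preserves t here (none of its changes turn any other segment into t), so the proto-segment is *t.
Position 7: Ranikic has a, Irluric has e. Ranikic preserves a here (none of its changes turn any other segment into a), so the proto-segment is *a.
Verify the candidate proto-form against each daughter:
Ranikic: start from *postakag.
  rule 1 (unconditioned shift): postakag → postakay
  rule 2 (unconditioned shift): postakay → possakay
  ⇒ Ranikic possakay
Irluric: *postakag > postekeg > postegeg  (by vowel merger, intervocalic voicing)
*postakag is the unique common source.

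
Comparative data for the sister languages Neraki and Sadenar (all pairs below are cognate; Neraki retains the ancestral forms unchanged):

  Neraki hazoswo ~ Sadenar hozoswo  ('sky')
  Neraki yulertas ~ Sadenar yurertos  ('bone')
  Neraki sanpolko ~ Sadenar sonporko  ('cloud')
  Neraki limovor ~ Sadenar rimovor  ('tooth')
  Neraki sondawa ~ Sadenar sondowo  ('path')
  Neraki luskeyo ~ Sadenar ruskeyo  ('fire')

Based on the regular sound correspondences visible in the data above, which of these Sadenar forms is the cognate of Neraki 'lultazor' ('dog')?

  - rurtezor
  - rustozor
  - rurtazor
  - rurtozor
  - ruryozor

rurtozor

luskeyo ~ ruskeyo — Neraki l corresponds to Sadenar r word-initially before a back vowel.
sanpolko ~ sonporko — Neraki l corresponds to Sadenar r after a vowel, before a consonant other than r, m, n, p, b, f, v.
hazoswo ~ hozoswo, yulertas ~ yurertos — Neraki a corresponds to Sadenar o after a consonant, before a consonant other than r, m, n, p, b, f, v.
Applying these to Neraki 'lultazor':
  lultazor → rultazor   (l→r word-initially before a back vowel)
  rultazor → rurtazor   (l→r after a vowel, before a consonant other than r, m, n, p, b, f, v)
  rurtazor → rurtozor   (a→o after a consonant, before a consonant other than r, m, n, p, b, f, v)
So the Sadenar cognate is 'rurtozor'.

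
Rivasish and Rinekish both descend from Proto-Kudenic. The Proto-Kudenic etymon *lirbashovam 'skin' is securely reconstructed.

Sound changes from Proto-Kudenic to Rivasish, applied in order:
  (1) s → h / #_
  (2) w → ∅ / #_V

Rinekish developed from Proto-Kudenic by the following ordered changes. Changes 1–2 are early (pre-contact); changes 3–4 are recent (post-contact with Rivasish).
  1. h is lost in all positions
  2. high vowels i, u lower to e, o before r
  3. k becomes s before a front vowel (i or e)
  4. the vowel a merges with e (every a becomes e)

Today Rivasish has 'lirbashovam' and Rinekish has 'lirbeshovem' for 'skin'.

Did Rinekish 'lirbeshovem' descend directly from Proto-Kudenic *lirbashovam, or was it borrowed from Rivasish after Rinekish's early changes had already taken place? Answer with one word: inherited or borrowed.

If inherited, *lirbashovam would pass through all of Rinekish's changes:
Rinekish: *lirbashovam > lirbasovam > lerbasovam > lerbesovem  (by h-loss, pre-rhotic lowering, vowel merger)
If borrowed from Rivasish 'lirbashovam' after the early changes, it would undergo only the recent ones:
  rule 3 (palatalisation): no change (lirbashovam)
  rule 4 (vowel merger): lirbashovam → lirbeshovem
  ⇒ as a loan: lirbeshovem
Rinekish 'lirbeshovem' matches the loan outcome 'lirbeshovem', not the inherited 'lerbesovem' — it skipped the early Rinekish changes, so it was borrowed from Rivasish.

borrowed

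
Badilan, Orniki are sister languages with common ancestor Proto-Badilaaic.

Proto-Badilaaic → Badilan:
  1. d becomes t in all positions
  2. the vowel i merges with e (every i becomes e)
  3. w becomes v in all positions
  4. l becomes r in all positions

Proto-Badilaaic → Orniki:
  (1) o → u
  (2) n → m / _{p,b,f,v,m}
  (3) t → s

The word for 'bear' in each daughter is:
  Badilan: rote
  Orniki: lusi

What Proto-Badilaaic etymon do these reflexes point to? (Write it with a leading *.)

*loti

Position 1: Badilan has r, Orniki has l. Orniki preserves l here (none of its changes turn any other segment into l), so the proto-segment is *l.
Position 4: Badilan has e, Orniki has i. Orniki preserves i here (none of its changes turn any other segment into i), so the proto-segment is *i.
Continuing position by position gives *loti; check it forward:
Badilan: *loti > lote > rote  (by vowel merger, unconditioned shift)
Orniki: *loti > luti > lusi  (by vowel merger, unconditioned shift)
No other proto-form is consistent with every reflex, so the reconstruction is *loti.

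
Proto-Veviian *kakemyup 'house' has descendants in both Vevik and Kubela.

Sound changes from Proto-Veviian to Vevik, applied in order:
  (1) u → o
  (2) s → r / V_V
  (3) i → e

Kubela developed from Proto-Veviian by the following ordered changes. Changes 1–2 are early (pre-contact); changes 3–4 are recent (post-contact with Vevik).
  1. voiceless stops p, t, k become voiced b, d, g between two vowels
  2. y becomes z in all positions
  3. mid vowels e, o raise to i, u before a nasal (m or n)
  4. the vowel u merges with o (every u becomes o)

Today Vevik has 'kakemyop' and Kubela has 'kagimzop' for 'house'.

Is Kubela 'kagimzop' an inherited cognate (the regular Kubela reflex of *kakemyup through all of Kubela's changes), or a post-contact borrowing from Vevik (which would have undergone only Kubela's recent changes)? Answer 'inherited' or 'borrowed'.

If inherited, *kakemyup would pass through all of Kubela's changes:
Kubela: *kakemyup
  kakemyup → kagemyup   [intervocalic voicing]
  kagemyup → kagemzup   [unconditioned shift]
  kagemzup → kagimzup   [pre-nasal raising]
  kagimzup → kagimzop   [vowel merger]
  giving Kubela kagimzop.
If borrowed from Vevik 'kakemyop' after the early changes, it would undergo only the recent ones:
  rule 3 (pre-nasal raising): kakemyop → kakimyop
  rule 4 (vowel merger): no change (kakimyop)
  ⇒ as a loan: kakimyop
Kubela 'kagimzop' matches the inherited outcome exactly, so it is an inherited cognate, not a loan.

inherited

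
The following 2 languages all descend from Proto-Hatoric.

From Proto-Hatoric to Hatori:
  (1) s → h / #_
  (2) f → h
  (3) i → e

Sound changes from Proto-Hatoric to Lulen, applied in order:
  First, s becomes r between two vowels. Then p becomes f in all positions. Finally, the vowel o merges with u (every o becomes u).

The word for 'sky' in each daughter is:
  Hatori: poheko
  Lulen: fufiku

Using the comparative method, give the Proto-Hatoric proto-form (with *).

*pofiko

Position 1: Hatori has p, Lulen has f. Hatori preserves p here (none of its changes turn any other segment into p), so the proto-segment is *p.
Position 2: Hatori has o, Lulen has u. Hatori preserves o here (none of its changes turn any other segment into o), so the proto-segment is *o.
Position 3: Hatori has h, Lulen has f. Taking the neighbouring segments as reconstructed: Hatori h could go back to *f or *h; Lulen f could go back to *p or *f — the one source consistent with every daughter is *f.
This points to *pofiko. Verify forward in each daughter:
Hatori: start from *pofiko.
  rule 1: no change — pofiko
  rule 2 (unconditioned shift): pofiko → pohiko
  rule 3 (vowel merger): pohiko → poheko
  ⇒ Hatori poheko
Lulen: *pofiko
  pofiko (rule 1 does not apply)
  pofiko → fofiko   [unconditioned shift]
  fofiko → fufiku   [vowel merger]
  giving Lulen fufiku.
No other proto-form is consistent with every reflex, so the reconstruction is *pofiko.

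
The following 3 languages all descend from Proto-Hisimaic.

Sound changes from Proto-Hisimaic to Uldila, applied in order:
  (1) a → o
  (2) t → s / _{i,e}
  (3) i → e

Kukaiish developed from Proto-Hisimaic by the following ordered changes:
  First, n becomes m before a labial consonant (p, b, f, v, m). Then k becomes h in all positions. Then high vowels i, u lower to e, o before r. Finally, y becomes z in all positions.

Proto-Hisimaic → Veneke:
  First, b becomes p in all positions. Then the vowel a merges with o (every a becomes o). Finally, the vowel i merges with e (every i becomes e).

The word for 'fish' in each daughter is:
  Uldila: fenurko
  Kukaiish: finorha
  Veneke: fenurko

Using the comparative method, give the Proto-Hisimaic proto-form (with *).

Position 4: Uldila has u, Kukaiish has o, Veneke has u. Uldila preserves u here (none of its changes turn any other segment into u), so the proto-segment is *u.
Position 2: Uldila has e, Kukaiish has i, Veneke has e. Kukaiish preserves i here (none of its changes turn any other segment into i), so the proto-segment is *i.
This points to *finurka. Verify forward in each daughter:
Uldila: *finurka
  finurka → finurko   [vowel merger]
  finurko (rule 2 does not apply)
  finurko → fenurko   [vowel merger]
  giving Uldila fenurko.
Kukaiish: start from *finurka.
  rule 1: no change — finurka
  rule 2 (unconditioned shift): finurka → finurha
  rule 3 (pre-rhotic lowering): finurha → finorha
  rule 4: no change — finorha
  ⇒ Kukaiish finorha
Veneke: *finurka > finurko > fenurko  (by vowel merger, vowel merger)
No other proto-form is consistent with every reflex, so the reconstruction is *finurka.

*finurka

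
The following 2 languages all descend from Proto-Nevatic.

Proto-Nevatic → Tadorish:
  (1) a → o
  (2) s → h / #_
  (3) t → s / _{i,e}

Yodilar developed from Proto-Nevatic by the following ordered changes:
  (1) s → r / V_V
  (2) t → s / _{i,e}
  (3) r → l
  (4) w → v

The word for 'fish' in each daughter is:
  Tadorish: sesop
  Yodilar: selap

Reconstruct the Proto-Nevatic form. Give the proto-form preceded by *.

*tesap

Position 4: Tadorish has o, Yodilar has a. Yodilar preserves a here (none of its changes turn any other segment into a), so the proto-segment is *a.
Position 3: Tadorish has s, Yodilar has l. Taking the neighbouring segments as reconstructed: Tadorish s can only go back to *s; Yodilar l could go back to *s or *l or *r — the one source consistent with every daughter is *s.
The remaining positions agree across the daughters. Check the candidate against every language:
Tadorish: start from *tesap.
  rule 1 (vowel merger): tesap → tesop
  rule 2: no change — tesop
  rule 3 (palatalisation): tesop → sesop
  ⇒ Tadorish sesop
Yodilar: start from *tesap.
  rule 1 (rhotacism): tesap → terap
  rule 2 (palatalisation): terap → serap
  rule 3 (unconditioned shift): serap → selap
  rule 4: no change — selap
  ⇒ Yodilar selap
Only *tesap yields all of Tadorish sesop, Yodilar selap.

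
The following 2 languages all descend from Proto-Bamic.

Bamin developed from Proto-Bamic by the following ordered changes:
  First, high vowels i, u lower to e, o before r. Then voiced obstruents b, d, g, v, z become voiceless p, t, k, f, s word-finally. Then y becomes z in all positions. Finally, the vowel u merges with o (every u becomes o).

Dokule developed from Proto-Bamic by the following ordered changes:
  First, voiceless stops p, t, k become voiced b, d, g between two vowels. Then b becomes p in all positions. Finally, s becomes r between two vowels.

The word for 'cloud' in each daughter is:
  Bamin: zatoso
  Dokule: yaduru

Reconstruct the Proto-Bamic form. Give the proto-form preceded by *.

Position 1: Bamin has z, Dokule has y. Dokule preserves y here (none of its changes turn any other segment into y), so the proto-segment is *y.
Position 6: Bamin has o, Dokule has u. Dokule preserves u here (none of its changes turn any other segment into u), so the proto-segment is *u.
This points to *yatusu. Verify forward in each daughter:
Bamin: *yatusu
  yatusu (rule 1 does not apply)
  yatusu (rule 2 does not apply)
  yatusu → zatusu   [unconditioned shift]
  zatusu → zatoso   [vowel merger]
  giving Bamin zatoso.
Dokule: *yatusu
  yatusu → yadusu   [intervocalic voicing]
  yadusu (rule 2 does not apply)
  yadusu → yaduru   [rhotacism]
  giving Dokule yaduru.
Only *yatusu yields all of Bamin zatoso, Dokule yaduru.

*yatusu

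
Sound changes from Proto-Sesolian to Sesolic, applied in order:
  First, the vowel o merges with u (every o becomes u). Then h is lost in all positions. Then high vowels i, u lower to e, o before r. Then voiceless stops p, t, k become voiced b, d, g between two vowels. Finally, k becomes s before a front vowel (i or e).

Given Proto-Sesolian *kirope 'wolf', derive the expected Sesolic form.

Sesolic: *kirope
  kirope → kirupe   [vowel merger]
  kirupe (rule 2 does not apply)
  kirupe → kerupe   [pre-rhotic lowering]
  kerupe → kerube   [intervocalic voicing]
  kerube → serube   [palatalisation]
  giving Sesolic serube.

serube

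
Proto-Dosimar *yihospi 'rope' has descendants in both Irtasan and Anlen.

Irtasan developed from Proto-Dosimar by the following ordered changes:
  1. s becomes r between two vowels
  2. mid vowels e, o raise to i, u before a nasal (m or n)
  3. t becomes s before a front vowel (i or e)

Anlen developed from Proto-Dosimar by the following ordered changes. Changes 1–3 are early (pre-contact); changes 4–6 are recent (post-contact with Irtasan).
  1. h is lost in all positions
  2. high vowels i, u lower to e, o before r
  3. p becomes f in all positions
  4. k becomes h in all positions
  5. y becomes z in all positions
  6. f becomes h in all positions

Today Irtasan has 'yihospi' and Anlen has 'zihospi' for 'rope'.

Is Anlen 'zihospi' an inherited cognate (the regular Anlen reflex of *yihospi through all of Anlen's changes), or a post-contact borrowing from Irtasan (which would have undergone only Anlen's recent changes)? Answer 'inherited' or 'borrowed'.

If inherited, *yihospi would pass through all of Anlen's changes:
Anlen: *yihospi > yiospi > yiosfi > ziosfi > zioshi  (by h-loss, unconditioned shift, unconditioned shift, unconditioned shift)
If borrowed from Irtasan 'yihospi' after the early changes, it would undergo only the recent ones:
  rule 4 (unconditioned shift): no change (yihospi)
  rule 5 (unconditioned shift): yihospi → zihospi
  rule 6 (unconditioned shift): no change (zihospi)
  ⇒ as a loan: zihospi
Anlen 'zihospi' matches the loan outcome 'zihospi', not the inherited 'zioshi' — it skipped the early Anlen changes, so it was borrowed from Irtasan.

borrowed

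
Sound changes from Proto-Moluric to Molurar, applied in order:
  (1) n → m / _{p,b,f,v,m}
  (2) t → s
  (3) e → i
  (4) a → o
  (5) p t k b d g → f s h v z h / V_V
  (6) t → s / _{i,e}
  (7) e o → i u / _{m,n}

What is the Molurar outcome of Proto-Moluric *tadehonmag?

sozihummog

Molurar: *tadehonmag
  tadehonmag → tadehommag   [nasal place assimilation]
  tadehommag → sadehommag   [unconditioned shift]
  sadehommag → sadihommag   [vowel merger]
  sadihommag → sodihommog   [vowel merger]
  sodihommog → sozihommog   [intervocalic lenition]
  sozihommog (rule 6 does not apply)
  sozihommog → sozihummog   [pre-nasal raising]
  giving Molurar sozihummog.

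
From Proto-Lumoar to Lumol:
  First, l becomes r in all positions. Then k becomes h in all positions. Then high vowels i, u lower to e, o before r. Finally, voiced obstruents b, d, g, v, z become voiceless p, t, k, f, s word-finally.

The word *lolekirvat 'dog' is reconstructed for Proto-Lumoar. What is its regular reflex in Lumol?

rorehervat

Lumol: start from *lolekirvat.
  rule 1 (unconditioned shift): lolekirvat → rorekirvat
  rule 2 (unconditioned shift): rorekirvat → rorehirvat
  rule 3 (pre-rhotic lowering): rorehirvat → rorehervat
  rule 4: no change — rorehervat
  ⇒ Lumol rorehervat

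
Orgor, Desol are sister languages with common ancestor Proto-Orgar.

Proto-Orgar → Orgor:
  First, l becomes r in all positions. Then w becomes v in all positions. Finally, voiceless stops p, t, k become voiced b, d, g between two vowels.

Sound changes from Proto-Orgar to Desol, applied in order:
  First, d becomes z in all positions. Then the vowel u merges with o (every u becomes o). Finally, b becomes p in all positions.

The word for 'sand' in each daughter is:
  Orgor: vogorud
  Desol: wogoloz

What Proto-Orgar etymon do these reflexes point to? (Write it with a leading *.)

*wogolud

Position 6: Orgor has u, Desol has o. Orgor preserves u here (none of its changes turn any other segment into u), so the proto-segment is *u.
Position 5: Orgor has r, Desol has l. Desol preserves l here (none of its changes turn any other segment into l), so the proto-segment is *l.
Continuing position by position gives *wogolud; check it forward:
Orgor: start from *wogolud.
  rule 1 (unconditioned shift): wogolud → wogorud
  rule 2 (unconditioned shift): wogorud → vogorud
  rule 3: no change — vogorud
  ⇒ Orgor vogorud
Desol: *wogolud > wogoluz > wogoloz  (by unconditioned shift, vowel merger)
Only *wogolud yields all of Orgor vogorud, Desol wogoloz.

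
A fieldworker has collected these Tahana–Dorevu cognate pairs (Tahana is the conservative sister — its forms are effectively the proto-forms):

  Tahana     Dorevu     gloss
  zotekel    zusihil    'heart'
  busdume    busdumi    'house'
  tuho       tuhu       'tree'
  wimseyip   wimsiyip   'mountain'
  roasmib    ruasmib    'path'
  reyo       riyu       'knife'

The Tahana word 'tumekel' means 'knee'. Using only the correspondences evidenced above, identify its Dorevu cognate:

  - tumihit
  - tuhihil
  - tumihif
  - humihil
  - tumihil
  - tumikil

tumihil

zotekel ~ zusihil, wimseyip ~ wimsiyip — Tahana e corresponds to Dorevu i after a consonant, before a consonant other than r, m, n, p, b, f, v.
zotekel ~ zusihil — Tahana k corresponds to Dorevu h between vowels (before a front vowel).
Applying these to Tahana 'tumekel':
  tumekel → tumikel   (e→i after a consonant, before a consonant other than r, m, n, p, b, f, v)
  tumikel → tumihel   (k→h between vowels (before a front vowel))
  tumihel → tumihil   (e→i after a consonant, before a consonant other than r, m, n, p, b, f, v)
So the Dorevu cognate is 'tumihil'.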